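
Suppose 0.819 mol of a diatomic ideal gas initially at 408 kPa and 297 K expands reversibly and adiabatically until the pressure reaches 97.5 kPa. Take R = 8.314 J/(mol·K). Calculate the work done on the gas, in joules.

-1700 J

V₁ = nRT₁/P₁ = 0.819×8.314×297/408 = 4.96 L.
Adiabatic: T₂/T₁ = (P₂/P₁)^((γ−1)/γ) ⇒ T₂ = 297×(0.239)^0.286 = 197 K; V₂ = 13.8 L.
ΔU = nCvΔT = 0.819×20.8×(197−297) = -1700 J.
Q = 0 for an adiabatic process, so W = −ΔU = 1700 J.
Work done on the gas = −W_by = -1700 J.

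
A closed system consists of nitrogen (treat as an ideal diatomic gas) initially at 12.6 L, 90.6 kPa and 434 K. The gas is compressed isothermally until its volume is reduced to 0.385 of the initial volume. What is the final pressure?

235 kPa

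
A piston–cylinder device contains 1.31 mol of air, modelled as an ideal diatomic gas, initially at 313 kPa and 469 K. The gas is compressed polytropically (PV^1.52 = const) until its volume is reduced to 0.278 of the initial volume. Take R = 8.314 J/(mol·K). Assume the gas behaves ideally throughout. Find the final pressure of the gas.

2190 kPa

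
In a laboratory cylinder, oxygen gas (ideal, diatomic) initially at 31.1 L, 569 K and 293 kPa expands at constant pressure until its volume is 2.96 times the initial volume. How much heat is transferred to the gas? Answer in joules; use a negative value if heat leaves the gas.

n = P₁V₁/(RT₁) = 293×31.1/(8.314×569) = 1.93 mol.
Isobaric: P stays 293 kPa; V/T = const ⇒ T₂ = 1680 K, V₂ = 92.1 L.
W = PΔV = 293×(92.1−31.1) kPa·L = 17900 J.
ΔU = nCvΔT = 1.93×20.8×(1680−569) = 44700 J.
Q = ΔU + W = nCpΔT = 62500 J.

62500 J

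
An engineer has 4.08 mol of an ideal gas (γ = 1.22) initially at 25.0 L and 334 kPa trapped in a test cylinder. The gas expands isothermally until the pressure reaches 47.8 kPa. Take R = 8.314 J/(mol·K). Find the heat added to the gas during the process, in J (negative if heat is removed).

T₁ = P₁V₁/(nR) = 334×25.0/(4.08×8.314) = 246 K.
Isothermal: T stays 246 K; PV = const ⇒ V₂ = 175 L, P₂ = 47.8 kPa.
ΔU = 0 (ideal gas, T constant).
W = nRT ln(V₂/V₁) = 4.08×8.314×246×ln(6.99) = 16200 J.
Q = ΔU + W = 16200 J.

16200 J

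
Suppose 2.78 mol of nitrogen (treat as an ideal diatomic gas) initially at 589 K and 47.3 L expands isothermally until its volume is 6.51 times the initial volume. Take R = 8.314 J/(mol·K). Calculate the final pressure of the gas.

44.2 kPa

P₁ = nRT₁/V₁ = 2.78×8.314×589/47.3 = 288 kPa.
Isothermal: T stays 589 K; PV = const ⇒ V₂ = 308 L, P₂ = 44.2 kPa.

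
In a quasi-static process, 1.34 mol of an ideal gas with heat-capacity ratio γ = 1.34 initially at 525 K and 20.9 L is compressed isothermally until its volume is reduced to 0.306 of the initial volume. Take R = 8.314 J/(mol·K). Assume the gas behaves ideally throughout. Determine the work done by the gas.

-6930 J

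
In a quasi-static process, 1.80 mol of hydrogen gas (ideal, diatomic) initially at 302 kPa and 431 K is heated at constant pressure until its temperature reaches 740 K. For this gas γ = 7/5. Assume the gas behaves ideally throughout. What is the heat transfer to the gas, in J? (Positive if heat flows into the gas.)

V₁ = nRT₁/P₁ = 1.80×8.314×431/302 = 21.4 L.
Isobaric: P stays 302 kPa; V/T = const ⇒ T₂ = 740 K, V₂ = 36.7 L.
W = PΔV = 302×(36.7−21.4) kPa·L = 4620 J.
ΔU = nCvΔT = 1.80×20.8×(740−431) = 11600 J.
Q = ΔU + W = nCpΔT = 16200 J.

16200 J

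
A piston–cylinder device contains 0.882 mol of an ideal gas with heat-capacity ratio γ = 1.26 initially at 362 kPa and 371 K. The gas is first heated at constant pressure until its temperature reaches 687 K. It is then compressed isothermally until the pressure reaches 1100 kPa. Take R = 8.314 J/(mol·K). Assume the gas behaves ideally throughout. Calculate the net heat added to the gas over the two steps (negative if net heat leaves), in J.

V₁ = nRT₁/P₁ = 0.882×8.314×371/362 = 7.52 L.
Step 1 — Isobaric: P stays 362 kPa; V/T = const ⇒ T₂ = 687 K, V₂ = 13.9 L.
W = PΔV = 362×(13.9−7.52) kPa·L = 2320 J.
ΔU = nCvΔT = 0.882×32.0×(687−371) = 8910 J.
Q = ΔU + W = nCpΔT = 11200 J.
State after step 1: P = 362 kPa, V = 13.9 L, T = 687 K.
Step 2 — Isothermal: T stays 687 K; PV = const ⇒ V₂ = 4.58 L, P₂ = 1100 kPa.
ΔU = 0 (ideal gas, T constant).
W = nRT ln(V₂/V₁) = 0.882×8.314×687×ln(0.329) = -5600 J.
Q = ΔU + W = -5600 J.
Net over both steps: W = -3280 J, Q = 5630 J, ΔU = 8910 J.

5630 J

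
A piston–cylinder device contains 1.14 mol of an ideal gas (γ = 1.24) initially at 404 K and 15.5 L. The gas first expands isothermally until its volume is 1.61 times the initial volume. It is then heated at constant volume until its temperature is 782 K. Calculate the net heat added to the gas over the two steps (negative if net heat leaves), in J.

16800 J

P₁ = nRT₁/V₁ = 1.14×8.314×404/15.5 = 247 kPa.
Step 1 — Isothermal: T stays 404 K; PV = const ⇒ V₂ = 25.0 L, P₂ = 153 kPa.
ΔU = 0 (ideal gas, T constant).
W = nRT ln(V₂/V₁) = 1.14×8.314×404×ln(1.61) = 1820 J.
Q = ΔU + W = 1820 J.
State after step 1: P = 153 kPa, V = 25.0 L, T = 404 K.
Step 2 — Isochoric: V stays 25.0 L; P/T = const ⇒ T₂ = 782 K, P₂ = 297 kPa.
W = 0 (no volume change).
ΔU = nCvΔT = 1.14×34.6×(782−404) = 14900 J.
Q = ΔU = 14900 J.
Net over both steps: W = 1820 J, Q = 16800 J, ΔU = 14900 J.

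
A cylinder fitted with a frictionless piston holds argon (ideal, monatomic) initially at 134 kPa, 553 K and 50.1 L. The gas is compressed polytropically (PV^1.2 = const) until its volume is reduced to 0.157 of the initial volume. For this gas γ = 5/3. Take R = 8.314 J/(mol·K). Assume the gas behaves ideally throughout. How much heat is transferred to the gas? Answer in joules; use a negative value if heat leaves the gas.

n = P₁V₁/(RT₁) = 134×50.1/(8.314×553) = 1.46 mol.
Polytropic n=1.2: T₂ = T₁(V₁/V₂)^(n−1) = 553×(6.37)^0.20 = 801 K; P₂ = P₁(V₁/V₂)^n = 1240 kPa.
W = (P₁V₁−P₂V₂)/(n−1) = (134×50.1−1240×7.87)/0.20 = -15000 J.
ΔU = nCvΔT = 1.46×12.5×(801−553) = 4510 J.
Q = ΔU + W = -10500 J.

-10500 J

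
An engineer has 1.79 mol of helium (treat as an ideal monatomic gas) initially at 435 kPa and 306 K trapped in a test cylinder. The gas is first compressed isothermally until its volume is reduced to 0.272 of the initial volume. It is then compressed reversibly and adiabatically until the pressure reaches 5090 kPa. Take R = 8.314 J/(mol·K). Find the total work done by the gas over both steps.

-9950 J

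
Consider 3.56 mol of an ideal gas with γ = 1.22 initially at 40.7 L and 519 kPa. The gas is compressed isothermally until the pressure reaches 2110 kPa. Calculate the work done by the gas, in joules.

T₁ = P₁V₁/(nR) = 519×40.7/(3.56×8.314) = 714 K.
Isothermal: T stays 714 K; PV = const ⇒ V₂ = 10.0 L, P₂ = 2110 kPa.
W = nRT ln(V₂/V₁) = 3.56×8.314×714×ln(0.246) = -29600 J.

-29600 J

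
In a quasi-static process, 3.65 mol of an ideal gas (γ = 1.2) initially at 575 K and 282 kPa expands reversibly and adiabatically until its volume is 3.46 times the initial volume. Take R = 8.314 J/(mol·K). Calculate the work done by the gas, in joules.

19200 J

V₁ = nRT₁/P₁ = 3.65×8.314×575/282 = 61.9 L.
Adiabatic: TV^(γ−1) = const ⇒ T₂ = 575×(0.289)^0.200 = 449 K; PV^γ = const ⇒ P₂ = 63.6 kPa.
ΔU = nCvΔT = 3.65×41.6×(449−575) = -19200 J.
Q = 0 for an adiabatic process, so W = −ΔU = 19200 J.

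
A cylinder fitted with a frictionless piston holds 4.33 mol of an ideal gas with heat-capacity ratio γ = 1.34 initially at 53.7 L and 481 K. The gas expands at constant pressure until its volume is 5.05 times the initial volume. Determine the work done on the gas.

-70100 J

P₁ = nRT₁/V₁ = 4.33×8.314×481/53.7 = 322 kPa.
Isobaric: P stays 322 kPa; V/T = const ⇒ T₂ = 2430 K, V₂ = 271 L.
W = PΔV = 322×(271−53.7) kPa·L = 70100 J.
Work done on the gas = −W_by = -70100 J.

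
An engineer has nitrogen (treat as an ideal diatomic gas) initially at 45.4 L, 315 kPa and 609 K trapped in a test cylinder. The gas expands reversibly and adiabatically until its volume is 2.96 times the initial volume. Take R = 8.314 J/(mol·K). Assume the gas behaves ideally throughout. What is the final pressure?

Adiabatic: TV^(γ−1) = const ⇒ T₂ = 609×(0.338)^0.400 = 395 K; PV^γ = const ⇒ P₂ = 68.9 kPa.

68.9 kPa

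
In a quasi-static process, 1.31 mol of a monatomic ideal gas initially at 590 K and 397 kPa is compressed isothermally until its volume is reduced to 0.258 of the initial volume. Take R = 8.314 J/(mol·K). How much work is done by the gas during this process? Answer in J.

V₁ = nRT₁/P₁ = 1.31×8.314×590/397 = 16.2 L.
Isothermal: T stays 590 K; PV = const ⇒ V₂ = 4.18 L, P₂ = 1540 kPa.
W = nRT ln(V₂/V₁) = 1.31×8.314×590×ln(0.258) = -8710 J.

-8710 J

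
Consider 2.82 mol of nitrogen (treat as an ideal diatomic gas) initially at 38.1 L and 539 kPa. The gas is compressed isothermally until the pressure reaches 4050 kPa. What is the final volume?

T₁ = P₁V₁/(nR) = 539×38.1/(2.82×8.314) = 876 K.
Isothermal: T stays 876 K; PV = const ⇒ V₂ = 5.07 L, P₂ = 4050 kPa.

5.07 L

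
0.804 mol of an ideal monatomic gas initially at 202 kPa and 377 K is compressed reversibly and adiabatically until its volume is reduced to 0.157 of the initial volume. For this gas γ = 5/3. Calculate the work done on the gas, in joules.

V₁ = nRT₁/P₁ = 0.804×8.314×377/202 = 12.5 L.
Adiabatic: TV^(γ−1) = const ⇒ T₂ = 377×(6.37)^0.667 = 1300 K; PV^γ = const ⇒ P₂ = 4420 kPa.
ΔU = nCvΔT = 0.804×12.5×(1300−377) = 9210 J.
Q = 0 for an adiabatic process, so W = −ΔU = -9210 J.
Work done on the gas = −W_by = 9210 J.

9210 J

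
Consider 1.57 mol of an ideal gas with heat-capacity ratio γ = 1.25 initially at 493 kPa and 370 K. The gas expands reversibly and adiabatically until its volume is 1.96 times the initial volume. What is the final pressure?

213 kPa

V₁ = nRT₁/P₁ = 1.57×8.314×370/493 = 9.80 L.
Adiabatic: TV^(γ−1) = const ⇒ T₂ = 370×(0.510)^0.250 = 313 K; PV^γ = const ⇒ P₂ = 213 kPa.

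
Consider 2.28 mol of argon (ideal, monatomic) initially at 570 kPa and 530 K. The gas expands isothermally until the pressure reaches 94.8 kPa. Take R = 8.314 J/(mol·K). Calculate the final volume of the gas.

106 L

V₁ = nRT₁/P₁ = 2.28×8.314×530/570 = 17.6 L.
Isothermal: T stays 530 K; PV = const ⇒ V₂ = 106 L, P₂ = 94.8 kPa.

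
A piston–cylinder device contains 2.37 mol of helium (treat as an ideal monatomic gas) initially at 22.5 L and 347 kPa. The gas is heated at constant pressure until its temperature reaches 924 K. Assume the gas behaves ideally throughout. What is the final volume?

T₁ = P₁V₁/(nR) = 347×22.5/(2.37×8.314) = 396 K.
Isobaric: P stays 347 kPa; V/T = const ⇒ T₂ = 924 K, V₂ = 52.5 L.

52.5 L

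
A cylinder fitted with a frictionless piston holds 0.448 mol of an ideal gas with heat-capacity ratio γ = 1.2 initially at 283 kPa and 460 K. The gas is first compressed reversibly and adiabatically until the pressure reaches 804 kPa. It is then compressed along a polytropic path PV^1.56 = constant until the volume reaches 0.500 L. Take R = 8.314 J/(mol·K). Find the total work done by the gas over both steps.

V₁ = nRT₁/P₁ = 0.448×8.314×460/283 = 6.05 L.
Step 1 — Adiabatic: T₂/T₁ = (P₂/P₁)^((γ−1)/γ) ⇒ T₂ = 460×(2.84)^0.167 = 547 K; V₂ = 2.54 L.
ΔU = nCvΔT = 0.448×41.6×(547−460) = 1630 J.
Q = 0 for an adiabatic process, so W = −ΔU = -1630 J.
State after step 1: P = 804 kPa, V = 2.54 L, T = 547 K.
Step 2 — Polytropic n=1.56: T₂ = T₁(V₁/V₂)^(n−1) = 547×(5.07)^0.56 = 1360 K; P₂ = P₁(V₁/V₂)^n = 10100 kPa.
W = (P₁V₁−P₂V₂)/(n−1) = (804×2.54−10100×0.500)/0.56 = -5400 J.
ΔU = nCvΔT = 0.448×41.6×(1360−547) = 15100 J.
Q = ΔU + W = 9720 J.
Net over both steps: W = -7030 J, Q = 9720 J, ΔU = 16700 J.

-7030 J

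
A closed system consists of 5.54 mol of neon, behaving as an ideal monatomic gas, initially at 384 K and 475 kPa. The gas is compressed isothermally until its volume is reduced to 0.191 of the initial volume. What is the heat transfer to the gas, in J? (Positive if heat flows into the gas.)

-29300 J

V₁ = nRT₁/P₁ = 5.54×8.314×384/475 = 37.2 L.
Isothermal: T stays 384 K; PV = const ⇒ V₂ = 7.11 L, P₂ = 2490 kPa.
ΔU = 0 (ideal gas, T constant).
W = nRT ln(V₂/V₁) = 5.54×8.314×384×ln(0.191) = -29300 J.
Q = ΔU + W = -29300 J.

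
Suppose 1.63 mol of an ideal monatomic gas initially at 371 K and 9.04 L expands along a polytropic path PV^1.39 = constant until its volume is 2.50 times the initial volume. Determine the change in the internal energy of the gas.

P₁ = nRT₁/V₁ = 1.63×8.314×371/9.04 = 556 kPa.
Polytropic n=1.39: T₂ = T₁(V₁/V₂)^(n−1) = 371×(0.400)^0.39 = 260 K; P₂ = P₁(V₁/V₂)^n = 156 kPa.
For an ideal gas ΔU = nCvΔT with Cv = (3/2)R = 12.5 J/(mol·K).
ΔU = 1.63×12.5×(260−371) = -2270 J.

-2270 J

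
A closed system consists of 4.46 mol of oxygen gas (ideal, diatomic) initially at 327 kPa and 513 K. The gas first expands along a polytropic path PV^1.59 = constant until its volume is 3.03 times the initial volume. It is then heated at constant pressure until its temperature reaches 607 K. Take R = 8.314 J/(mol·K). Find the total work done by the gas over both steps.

V₁ = nRT₁/P₁ = 4.46×8.314×513/327 = 58.2 L.
Step 1 — Polytropic n=1.59: T₂ = T₁(V₁/V₂)^(n−1) = 513×(0.330)^0.59 = 267 K; P₂ = P₁(V₁/V₂)^n = 56.1 kPa.
W = (P₁V₁−P₂V₂)/(n−1) = (327×58.2−56.1×176)/0.59 = 15500 J.
ΔU = nCvΔT = 4.46×20.8×(267−513) = -22800 J.
Q = ΔU + W = -7350 J.
State after step 1: P = 56.1 kPa, V = 176 L, T = 267 K.
Step 2 — Isobaric: P stays 56.1 kPa; V/T = const ⇒ T₂ = 607 K, V₂ = 401 L.
W = PΔV = 56.1×(401−176) kPa·L = 12600 J.
ΔU = nCvΔT = 4.46×20.8×(607−267) = 31500 J.
Q = ΔU + W = nCpΔT = 44200 J.
Net over both steps: W = 28100 J, Q = 36800 J, ΔU = 8710 J.

28100 J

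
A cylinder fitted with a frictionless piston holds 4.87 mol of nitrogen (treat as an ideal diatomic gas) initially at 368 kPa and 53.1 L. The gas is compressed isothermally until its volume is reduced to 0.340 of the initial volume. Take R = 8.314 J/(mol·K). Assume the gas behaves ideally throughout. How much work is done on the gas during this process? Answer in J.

21100 J

T₁ = P₁V₁/(nR) = 368×53.1/(4.87×8.314) = 483 K.
Isothermal: T stays 483 K; PV = const ⇒ V₂ = 18.1 L, P₂ = 1080 kPa.
W = nRT ln(V₂/V₁) = 4.87×8.314×483×ln(0.340) = -21100 J.
Work done on the gas = −W_by = 21100 J.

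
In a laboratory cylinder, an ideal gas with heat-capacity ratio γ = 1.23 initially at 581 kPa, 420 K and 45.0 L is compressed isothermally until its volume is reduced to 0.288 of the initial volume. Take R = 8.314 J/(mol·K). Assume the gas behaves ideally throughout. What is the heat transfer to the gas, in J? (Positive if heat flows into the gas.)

-32500 J

n = P₁V₁/(RT₁) = 581×45.0/(8.314×420) = 7.49 mol.
Isothermal: T stays 420 K; PV = const ⇒ V₂ = 13.0 L, P₂ = 2020 kPa.
ΔU = 0 (ideal gas, T constant).
W = nRT ln(V₂/V₁) = 7.49×8.314×420×ln(0.288) = -32500 J.
Q = ΔU + W = -32500 J.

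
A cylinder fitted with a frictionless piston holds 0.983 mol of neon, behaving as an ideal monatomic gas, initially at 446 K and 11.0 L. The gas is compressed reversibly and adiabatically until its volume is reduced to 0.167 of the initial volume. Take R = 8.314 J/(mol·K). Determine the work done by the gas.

P₁ = nRT₁/V₁ = 0.983×8.314×446/11.0 = 331 kPa.
Adiabatic: TV^(γ−1) = const ⇒ T₂ = 446×(5.99)^0.667 = 1470 K; PV^γ = const ⇒ P₂ = 6540 kPa.
ΔU = nCvΔT = 0.983×12.5×(1470−446) = 12600 J.
Q = 0 for an adiabatic process, so W = −ΔU = -12600 J.

-12600 J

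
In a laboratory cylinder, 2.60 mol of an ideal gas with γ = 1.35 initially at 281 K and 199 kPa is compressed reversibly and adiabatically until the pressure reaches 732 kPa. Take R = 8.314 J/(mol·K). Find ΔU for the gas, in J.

V₁ = nRT₁/P₁ = 2.60×8.314×281/199 = 30.5 L.
Adiabatic: T₂/T₁ = (P₂/P₁)^((γ−1)/γ) ⇒ T₂ = 281×(3.68)^0.259 = 394 K; V₂ = 11.6 L.
For an ideal gas ΔU = nCvΔT with Cv = R/(γ−1) = 23.8 J/(mol·K).
ΔU = 2.60×23.8×(394−281) = 6970 J.

6970 J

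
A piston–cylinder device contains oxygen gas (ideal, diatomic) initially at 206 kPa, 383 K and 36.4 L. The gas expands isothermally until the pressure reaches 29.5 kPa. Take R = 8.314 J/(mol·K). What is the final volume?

Isothermal: T stays 383 K; PV = const ⇒ V₂ = 254 L, P₂ = 29.5 kPa.

254 L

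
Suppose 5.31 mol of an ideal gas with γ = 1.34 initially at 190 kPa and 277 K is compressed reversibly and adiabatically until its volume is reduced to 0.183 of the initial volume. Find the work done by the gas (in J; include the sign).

-28100 J

V₁ = nRT₁/P₁ = 5.31×8.314×277/190 = 64.4 L.
Adiabatic: TV^(γ−1) = const ⇒ T₂ = 277×(5.46)^0.340 = 493 K; PV^γ = const ⇒ P₂ = 1850 kPa.
ΔU = nCvΔT = 5.31×24.5×(493−277) = 28100 J.
Q = 0 for an adiabatic process, so W = −ΔU = -28100 J.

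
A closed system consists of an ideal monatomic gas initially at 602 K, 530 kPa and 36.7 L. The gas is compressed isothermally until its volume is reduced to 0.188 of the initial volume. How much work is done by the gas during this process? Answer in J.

-32500 J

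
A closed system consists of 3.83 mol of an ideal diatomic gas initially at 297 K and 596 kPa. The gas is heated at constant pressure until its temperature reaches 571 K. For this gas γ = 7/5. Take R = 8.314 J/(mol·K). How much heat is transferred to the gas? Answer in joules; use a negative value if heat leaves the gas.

30500 J

V₁ = nRT₁/P₁ = 3.83×8.314×297/596 = 15.9 L.
Isobaric: P stays 596 kPa; V/T = const ⇒ T₂ = 571 K, V₂ = 30.5 L.
W = PΔV = 596×(30.5−15.9) kPa·L = 8720 J.
ΔU = nCvΔT = 3.83×20.8×(571−297) = 21800 J.
Q = ΔU + W = nCpΔT = 30500 J.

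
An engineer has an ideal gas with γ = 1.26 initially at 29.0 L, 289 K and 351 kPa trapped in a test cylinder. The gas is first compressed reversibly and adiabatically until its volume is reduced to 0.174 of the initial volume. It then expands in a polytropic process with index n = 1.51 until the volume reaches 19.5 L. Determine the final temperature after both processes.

n = P₁V₁/(RT₁) = 351×29.0/(8.314×289) = 4.24 mol.
Step 1 — Adiabatic: TV^(γ−1) = const ⇒ T₂ = 289×(5.75)^0.260 = 455 K; PV^γ = const ⇒ P₂ = 3180 kPa.
ΔU = nCvΔT = 4.24×32.0×(455−289) = 22500 J.
Q = 0 for an adiabatic process, so W = −ΔU = -22500 J.
State after step 1: P = 3180 kPa, V = 5.05 L, T = 455 K.
Step 2 — Polytropic n=1.51: T₂ = T₁(V₁/V₂)^(n−1) = 455×(0.259)^0.51 = 229 K; P₂ = P₁(V₁/V₂)^n = 413 kPa.
W = (P₁V₁−P₂V₂)/(n−1) = (3180×5.05−413×19.5)/0.51 = 15700 J.
ΔU = nCvΔT = 4.24×32.0×(229−455) = -30700 J.
Q = ΔU + W = -15100 J.
Net over both steps: W = -6870 J, Q = -15100 J, ΔU = -8190 J.

229 K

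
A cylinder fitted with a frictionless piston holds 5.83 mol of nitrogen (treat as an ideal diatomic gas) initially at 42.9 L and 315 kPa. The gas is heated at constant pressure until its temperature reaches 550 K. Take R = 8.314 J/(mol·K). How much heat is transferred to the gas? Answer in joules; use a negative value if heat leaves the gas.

T₁ = P₁V₁/(nR) = 315×42.9/(5.83×8.314) = 279 K.
Isobaric: P stays 315 kPa; V/T = const ⇒ T₂ = 550 K, V₂ = 84.6 L.
W = PΔV = 315×(84.6−42.9) kPa·L = 13100 J.
ΔU = nCvΔT = 5.83×20.8×(550−279) = 32900 J.
Q = ΔU + W = nCpΔT = 46000 J.

46000 J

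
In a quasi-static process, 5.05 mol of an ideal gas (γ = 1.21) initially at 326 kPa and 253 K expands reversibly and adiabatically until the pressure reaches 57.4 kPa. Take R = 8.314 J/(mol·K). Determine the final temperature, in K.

V₁ = nRT₁/P₁ = 5.05×8.314×253/326 = 32.6 L.
Adiabatic: T₂/T₁ = (P₂/P₁)^((γ−1)/γ) ⇒ T₂ = 253×(0.176)^0.174 = 187 K; V₂ = 137 L.

187 K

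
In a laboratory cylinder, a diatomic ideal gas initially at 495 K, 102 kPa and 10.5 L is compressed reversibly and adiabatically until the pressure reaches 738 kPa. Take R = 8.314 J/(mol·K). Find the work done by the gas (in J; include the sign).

-2040 J

n = P₁V₁/(RT₁) = 102×10.5/(8.314×495) = 0.260 mol.
Adiabatic: T₂/T₁ = (P₂/P₁)^((γ−1)/γ) ⇒ T₂ = 495×(7.24)^0.286 = 871 K; V₂ = 2.55 L.
ΔU = nCvΔT = 0.260×20.8×(871−495) = 2040 J.
Q = 0 for an adiabatic process, so W = −ΔU = -2040 J.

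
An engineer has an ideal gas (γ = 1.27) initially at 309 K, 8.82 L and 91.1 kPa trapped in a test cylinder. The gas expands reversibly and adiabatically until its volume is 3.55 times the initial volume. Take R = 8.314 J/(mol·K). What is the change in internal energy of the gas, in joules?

n = P₁V₁/(RT₁) = 91.1×8.82/(8.314×309) = 0.313 mol.
Adiabatic: TV^(γ−1) = const ⇒ T₂ = 309×(0.282)^0.270 = 219 K; PV^γ = const ⇒ P₂ = 18.2 kPa.
For an ideal gas ΔU = nCvΔT with Cv = R/(γ−1) = 30.8 J/(mol·K).
ΔU = 0.313×30.8×(219−309) = -862 J.

-862 J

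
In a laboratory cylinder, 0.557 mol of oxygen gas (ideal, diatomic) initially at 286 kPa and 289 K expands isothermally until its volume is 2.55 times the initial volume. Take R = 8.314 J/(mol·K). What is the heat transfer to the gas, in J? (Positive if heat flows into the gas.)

V₁ = nRT₁/P₁ = 0.557×8.314×289/286 = 4.68 L.
Isothermal: T stays 289 K; PV = const ⇒ V₂ = 11.9 L, P₂ = 112 kPa.
ΔU = 0 (ideal gas, T constant).
W = nRT ln(V₂/V₁) = 0.557×8.314×289×ln(2.55) = 1250 J.
Q = ΔU + W = 1250 J.

1250 J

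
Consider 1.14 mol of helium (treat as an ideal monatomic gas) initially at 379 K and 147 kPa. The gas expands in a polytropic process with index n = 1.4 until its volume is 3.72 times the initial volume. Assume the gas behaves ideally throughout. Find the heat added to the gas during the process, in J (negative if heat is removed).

V₁ = nRT₁/P₁ = 1.14×8.314×379/147 = 24.4 L.
Polytropic n=1.4: T₂ = T₁(V₁/V₂)^(n−1) = 379×(0.269)^0.40 = 224 K; P₂ = P₁(V₁/V₂)^n = 23.4 kPa.
W = (P₁V₁−P₂V₂)/(n−1) = (147×24.4−23.4×90.9)/0.40 = 3670 J.
ΔU = nCvΔT = 1.14×12.5×(224−379) = -2200 J.
Q = ΔU + W = 1470 J.

1470 J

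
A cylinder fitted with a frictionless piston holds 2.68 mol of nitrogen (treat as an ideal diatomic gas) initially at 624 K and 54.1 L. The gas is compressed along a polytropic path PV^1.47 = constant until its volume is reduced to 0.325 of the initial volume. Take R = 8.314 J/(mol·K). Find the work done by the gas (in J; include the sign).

P₁ = nRT₁/V₁ = 2.68×8.314×624/54.1 = 257 kPa.
Polytropic n=1.47: T₂ = T₁(V₁/V₂)^(n−1) = 624×(3.08)^0.47 = 1060 K; P₂ = P₁(V₁/V₂)^n = 1340 kPa.
W = (P₁V₁−P₂V₂)/(n−1) = (257×54.1−1340×17.6)/0.47 = -20600 J.

-20600 J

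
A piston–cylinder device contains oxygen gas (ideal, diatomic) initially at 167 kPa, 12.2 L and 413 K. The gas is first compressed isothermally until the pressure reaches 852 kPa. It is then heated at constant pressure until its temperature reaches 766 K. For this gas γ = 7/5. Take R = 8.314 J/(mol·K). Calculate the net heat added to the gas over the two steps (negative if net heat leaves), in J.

2770 J

n = P₁V₁/(RT₁) = 167×12.2/(8.314×413) = 0.593 mol.
Step 1 — Isothermal: T stays 413 K; PV = const ⇒ V₂ = 2.39 L, P₂ = 852 kPa.
ΔU = 0 (ideal gas, T constant).
W = nRT ln(V₂/V₁) = 0.593×8.314×413×ln(0.196) = -3320 J.
Q = ΔU + W = -3320 J.
State after step 1: P = 852 kPa, V = 2.39 L, T = 413 K.
Step 2 — Isobaric: P stays 852 kPa; V/T = const ⇒ T₂ = 766 K, V₂ = 4.44 L.
W = PΔV = 852×(4.44−2.39) kPa·L = 1740 J.
ΔU = nCvΔT = 0.593×20.8×(766−413) = 4350 J.
Q = ΔU + W = nCpΔT = 6090 J.
Net over both steps: W = -1580 J, Q = 2770 J, ΔU = 4350 J.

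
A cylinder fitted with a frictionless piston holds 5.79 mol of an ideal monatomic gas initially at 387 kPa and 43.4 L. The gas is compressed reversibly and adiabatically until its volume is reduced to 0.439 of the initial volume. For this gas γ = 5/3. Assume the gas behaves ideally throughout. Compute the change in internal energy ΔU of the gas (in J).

18400 J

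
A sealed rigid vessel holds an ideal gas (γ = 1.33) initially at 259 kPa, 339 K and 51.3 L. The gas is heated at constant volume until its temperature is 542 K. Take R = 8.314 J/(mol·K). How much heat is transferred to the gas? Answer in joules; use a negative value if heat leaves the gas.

n = P₁V₁/(RT₁) = 259×51.3/(8.314×339) = 4.71 mol.
Isochoric: V stays 51.3 L; P/T = const ⇒ T₂ = 542 K, P₂ = 414 kPa.
W = 0 (no volume change).
ΔU = nCvΔT = 4.71×25.2×(542−339) = 24100 J.
Q = ΔU = 24100 J.

24100 J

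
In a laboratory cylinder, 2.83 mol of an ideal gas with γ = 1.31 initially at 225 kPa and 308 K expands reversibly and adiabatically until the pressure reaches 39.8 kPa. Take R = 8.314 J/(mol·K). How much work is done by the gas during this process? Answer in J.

V₁ = nRT₁/P₁ = 2.83×8.314×308/225 = 32.2 L.
Adiabatic: T₂/T₁ = (P₂/P₁)^((γ−1)/γ) ⇒ T₂ = 308×(0.177)^0.237 = 204 K; V₂ = 121 L.
ΔU = nCvΔT = 2.83×26.8×(204−308) = -7860 J.
Q = 0 for an adiabatic process, so W = −ΔU = 7860 J.

7860 J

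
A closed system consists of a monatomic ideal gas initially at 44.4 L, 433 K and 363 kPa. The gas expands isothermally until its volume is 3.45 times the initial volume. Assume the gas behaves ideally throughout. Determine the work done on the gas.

n = P₁V₁/(RT₁) = 363×44.4/(8.314×433) = 4.48 mol.
Isothermal: T stays 433 K; PV = const ⇒ V₂ = 153 L, P₂ = 105 kPa.
W = nRT ln(V₂/V₁) = 4.48×8.314×433×ln(3.45) = 20000 J.
Work done on the gas = −W_by = -20000 J.

-20000 J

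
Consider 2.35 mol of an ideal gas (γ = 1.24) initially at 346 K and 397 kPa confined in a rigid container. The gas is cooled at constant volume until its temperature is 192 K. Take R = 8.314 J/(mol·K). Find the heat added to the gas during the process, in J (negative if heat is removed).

-12500 J

V₁ = nRT₁/P₁ = 2.35×8.314×346/397 = 17.0 L.
Isochoric: V stays 17.0 L; P/T = const ⇒ T₂ = 192 K, P₂ = 220 kPa.
W = 0 (no volume change).
ΔU = nCvΔT = 2.35×34.6×(192−346) = -12500 J.
Q = ΔU = -12500 J.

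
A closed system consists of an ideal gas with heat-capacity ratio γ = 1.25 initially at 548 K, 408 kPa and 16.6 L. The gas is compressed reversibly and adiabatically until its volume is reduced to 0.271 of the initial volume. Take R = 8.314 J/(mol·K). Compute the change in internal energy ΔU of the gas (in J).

n = P₁V₁/(RT₁) = 408×16.6/(8.314×548) = 1.49 mol.
Adiabatic: TV^(γ−1) = const ⇒ T₂ = 548×(3.69)^0.250 = 760 K; PV^γ = const ⇒ P₂ = 2090 kPa.
For an ideal gas ΔU = nCvΔT with Cv = R/(γ−1) = 33.3 J/(mol·K).
ΔU = 1.49×33.3×(760−548) = 10500 J.

10500 J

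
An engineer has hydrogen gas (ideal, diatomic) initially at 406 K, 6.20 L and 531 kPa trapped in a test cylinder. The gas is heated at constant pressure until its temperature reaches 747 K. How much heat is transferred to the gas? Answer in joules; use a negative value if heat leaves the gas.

9680 J

n = P₁V₁/(RT₁) = 531×6.20/(8.314×406) = 0.975 mol.
Isobaric: P stays 531 kPa; V/T = const ⇒ T₂ = 747 K, V₂ = 11.4 L.
W = PΔV = 531×(11.4−6.20) kPa·L = 2770 J.
ΔU = nCvΔT = 0.975×20.8×(747−406) = 6910 J.
Q = ΔU + W = nCpΔT = 9680 J.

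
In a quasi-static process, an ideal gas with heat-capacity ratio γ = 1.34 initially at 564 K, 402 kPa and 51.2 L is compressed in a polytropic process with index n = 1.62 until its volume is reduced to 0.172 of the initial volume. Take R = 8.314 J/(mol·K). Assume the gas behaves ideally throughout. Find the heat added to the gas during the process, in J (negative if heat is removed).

n = P₁V₁/(RT₁) = 402×51.2/(8.314×564) = 4.39 mol.
Polytropic n=1.62: T₂ = T₁(V₁/V₂)^(n−1) = 564×(5.81)^0.62 = 1680 K; P₂ = P₁(V₁/V₂)^n = 6960 kPa.
W = (P₁V₁−P₂V₂)/(n−1) = (402×51.2−6960×8.81)/0.62 = -65700 J.
ΔU = nCvΔT = 4.39×24.5×(1680−564) = 120000 J.
Q = ΔU + W = 54100 J.

54100 J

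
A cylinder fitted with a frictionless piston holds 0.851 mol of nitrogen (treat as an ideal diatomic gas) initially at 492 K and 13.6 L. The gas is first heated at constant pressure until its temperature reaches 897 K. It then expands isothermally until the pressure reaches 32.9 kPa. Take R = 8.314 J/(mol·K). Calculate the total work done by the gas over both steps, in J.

P₁ = nRT₁/V₁ = 0.851×8.314×492/13.6 = 256 kPa.
Step 1 — Isobaric: P stays 256 kPa; V/T = const ⇒ T₂ = 897 K, V₂ = 24.8 L.
W = PΔV = 256×(24.8−13.6) kPa·L = 2870 J.
ΔU = nCvΔT = 0.851×20.8×(897−492) = 7160 J.
Q = ΔU + W = nCpΔT = 10000 J.
State after step 1: P = 256 kPa, V = 24.8 L, T = 897 K.
Step 2 — Isothermal: T stays 897 K; PV = const ⇒ V₂ = 193 L, P₂ = 32.9 kPa.
ΔU = 0 (ideal gas, T constant).
W = nRT ln(V₂/V₁) = 0.851×8.314×897×ln(7.78) = 13000 J.
Q = ΔU + W = 13000 J.
Net over both steps: W = 15900 J, Q = 23000 J, ΔU = 7160 J.

15900 J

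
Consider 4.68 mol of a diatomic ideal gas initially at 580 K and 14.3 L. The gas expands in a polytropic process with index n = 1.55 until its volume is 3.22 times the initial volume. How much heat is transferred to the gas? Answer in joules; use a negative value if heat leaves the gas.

P₁ = nRT₁/V₁ = 4.68×8.314×580/14.3 = 1580 kPa.
Polytropic n=1.55: T₂ = T₁(V₁/V₂)^(n−1) = 580×(0.311)^0.55 = 305 K; P₂ = P₁(V₁/V₂)^n = 258 kPa.
W = (P₁V₁−P₂V₂)/(n−1) = (1580×14.3−258×46.0)/0.55 = 19500 J.
ΔU = nCvΔT = 4.68×20.8×(305−580) = -26800 J.
Q = ΔU + W = -7300 J.

-7300 J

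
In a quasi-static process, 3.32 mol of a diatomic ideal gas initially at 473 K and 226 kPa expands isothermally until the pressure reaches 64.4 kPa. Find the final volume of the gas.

V₁ = nRT₁/P₁ = 3.32×8.314×473/226 = 57.8 L.
Isothermal: T stays 473 K; PV = const ⇒ V₂ = 203 L, P₂ = 64.4 kPa.

203 L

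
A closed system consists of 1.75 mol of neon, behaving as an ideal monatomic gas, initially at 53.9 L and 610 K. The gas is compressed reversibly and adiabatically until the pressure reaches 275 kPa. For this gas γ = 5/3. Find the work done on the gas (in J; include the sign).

3030 J

P₁ = nRT₁/V₁ = 1.75×8.314×610/53.9 = 165 kPa.
Adiabatic: T₂/T₁ = (P₂/P₁)^((γ−1)/γ) ⇒ T₂ = 610×(1.67)^0.400 = 749 K; V₂ = 39.6 L.
ΔU = nCvΔT = 1.75×12.5×(749−610) = 3030 J.
Q = 0 for an adiabatic process, so W = −ΔU = -3030 J.
Work done on the gas = −W_by = 3030 J.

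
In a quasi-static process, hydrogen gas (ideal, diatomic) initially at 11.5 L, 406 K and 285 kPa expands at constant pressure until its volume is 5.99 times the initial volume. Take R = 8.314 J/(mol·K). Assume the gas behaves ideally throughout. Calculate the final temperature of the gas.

2430 K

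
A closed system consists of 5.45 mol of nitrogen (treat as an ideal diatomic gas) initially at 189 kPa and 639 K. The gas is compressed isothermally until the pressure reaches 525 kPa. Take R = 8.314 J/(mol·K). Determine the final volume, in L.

55.2 L

V₁ = nRT₁/P₁ = 5.45×8.314×639/189 = 153 L.
Isothermal: T stays 639 K; PV = const ⇒ V₂ = 55.2 L, P₂ = 525 kPa.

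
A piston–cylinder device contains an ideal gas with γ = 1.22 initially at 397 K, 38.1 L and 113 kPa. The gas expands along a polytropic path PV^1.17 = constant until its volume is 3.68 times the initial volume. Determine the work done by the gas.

5030 J

n = P₁V₁/(RT₁) = 113×38.1/(8.314×397) = 1.30 mol.
Polytropic n=1.17: T₂ = T₁(V₁/V₂)^(n−1) = 397×(0.272)^0.17 = 318 K; P₂ = P₁(V₁/V₂)^n = 24.6 kPa.
W = (P₁V₁−P₂V₂)/(n−1) = (113×38.1−24.6×140)/0.17 = 5030 J.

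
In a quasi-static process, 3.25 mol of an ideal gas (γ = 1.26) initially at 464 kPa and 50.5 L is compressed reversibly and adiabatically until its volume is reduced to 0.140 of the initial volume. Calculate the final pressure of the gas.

5530 kPa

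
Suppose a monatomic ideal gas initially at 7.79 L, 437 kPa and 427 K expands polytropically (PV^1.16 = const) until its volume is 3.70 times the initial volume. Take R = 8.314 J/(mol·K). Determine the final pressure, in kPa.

95.8 kPa

Polytropic n=1.16: T₂ = T₁(V₁/V₂)^(n−1) = 427×(0.270)^0.16 = 346 K; P₂ = P₁(V₁/V₂)^n = 95.8 kPa.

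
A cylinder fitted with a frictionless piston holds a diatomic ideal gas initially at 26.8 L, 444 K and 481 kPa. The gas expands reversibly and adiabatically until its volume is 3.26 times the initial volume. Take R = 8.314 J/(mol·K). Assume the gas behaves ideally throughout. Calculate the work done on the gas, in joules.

n = P₁V₁/(RT₁) = 481×26.8/(8.314×444) = 3.49 mol.
Adiabatic: TV^(γ−1) = const ⇒ T₂ = 444×(0.307)^0.400 = 277 K; PV^γ = const ⇒ P₂ = 92.0 kPa.
ΔU = nCvΔT = 3.49×20.8×(277−444) = -12100 J.
Q = 0 for an adiabatic process, so W = −ΔU = 12100 J.
Work done on the gas = −W_by = -12100 J.

-12100 J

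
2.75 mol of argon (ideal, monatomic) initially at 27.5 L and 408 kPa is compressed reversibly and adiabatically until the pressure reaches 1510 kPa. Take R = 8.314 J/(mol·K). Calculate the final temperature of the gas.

T₁ = P₁V₁/(nR) = 408×27.5/(2.75×8.314) = 491 K.
Adiabatic: T₂/T₁ = (P₂/P₁)^((γ−1)/γ) ⇒ T₂ = 491×(3.70)^0.400 = 828 K; V₂ = 12.5 L.

828 K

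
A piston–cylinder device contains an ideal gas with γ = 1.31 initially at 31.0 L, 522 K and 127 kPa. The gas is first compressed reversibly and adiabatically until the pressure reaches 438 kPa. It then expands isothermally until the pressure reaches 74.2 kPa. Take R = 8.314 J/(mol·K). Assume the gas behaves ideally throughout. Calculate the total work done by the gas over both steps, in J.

5050 J

n = P₁V₁/(RT₁) = 127×31.0/(8.314×522) = 0.907 mol.
Step 1 — Adiabatic: T₂/T₁ = (P₂/P₁)^((γ−1)/γ) ⇒ T₂ = 522×(3.45)^0.237 = 700 K; V₂ = 12.0 L.
ΔU = nCvΔT = 0.907×26.8×(700−522) = 4320 J.
Q = 0 for an adiabatic process, so W = −ΔU = -4320 J.
State after step 1: P = 438 kPa, V = 12.0 L, T = 700 K.
Step 2 — Isothermal: T stays 700 K; PV = const ⇒ V₂ = 71.1 L, P₂ = 74.2 kPa.
ΔU = 0 (ideal gas, T constant).
W = nRT ln(V₂/V₁) = 0.907×8.314×700×ln(5.90) = 9370 J.
Q = ΔU + W = 9370 J.
Net over both steps: W = 5050 J, Q = 9370 J, ΔU = 4320 J.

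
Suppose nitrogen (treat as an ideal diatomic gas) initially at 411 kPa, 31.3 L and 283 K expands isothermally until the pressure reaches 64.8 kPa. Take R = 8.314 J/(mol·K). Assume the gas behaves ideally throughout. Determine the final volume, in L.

Isothermal: T stays 283 K; PV = const ⇒ V₂ = 199 L, P₂ = 64.8 kPa.

199 L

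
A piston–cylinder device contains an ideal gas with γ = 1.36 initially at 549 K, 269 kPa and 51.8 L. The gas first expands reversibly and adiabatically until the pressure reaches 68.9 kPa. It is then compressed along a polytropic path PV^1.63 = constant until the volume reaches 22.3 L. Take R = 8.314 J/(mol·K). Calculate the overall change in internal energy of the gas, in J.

n = P₁V₁/(RT₁) = 269×51.8/(8.314×549) = 3.05 mol.
Step 1 — Adiabatic: T₂/T₁ = (P₂/P₁)^((γ−1)/γ) ⇒ T₂ = 549×(0.256)^0.265 = 383 K; V₂ = 141 L.
ΔU = nCvΔT = 3.05×23.1×(383−549) = -11700 J.
Q = 0 for an adiabatic process, so W = −ΔU = 11700 J.
State after step 1: P = 68.9 kPa, V = 141 L, T = 383 K.
Step 2 — Polytropic n=1.63: T₂ = T₁(V₁/V₂)^(n−1) = 383×(6.32)^0.63 = 1220 K; P₂ = P₁(V₁/V₂)^n = 1390 kPa.
W = (P₁V₁−P₂V₂)/(n−1) = (68.9×141−1390×22.3)/0.63 = -33900 J.
ΔU = nCvΔT = 3.05×23.1×(1220−383) = 59300 J.
Q = ΔU + W = 25400 J.
Net over both steps: W = -22200 J, Q = 25400 J, ΔU = 47600 J.

47600 J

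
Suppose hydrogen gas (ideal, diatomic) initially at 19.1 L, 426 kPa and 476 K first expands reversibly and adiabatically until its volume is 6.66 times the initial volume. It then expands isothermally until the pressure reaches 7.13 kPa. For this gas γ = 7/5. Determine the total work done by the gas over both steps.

16300 J

n = P₁V₁/(RT₁) = 426×19.1/(8.314×476) = 2.06 mol.
Step 1 — Adiabatic: TV^(γ−1) = const ⇒ T₂ = 476×(0.150)^0.400 = 223 K; PV^γ = const ⇒ P₂ = 30.0 kPa.
ΔU = nCvΔT = 2.06×20.8×(223−476) = -10800 J.
Q = 0 for an adiabatic process, so W = −ΔU = 10800 J.
State after step 1: P = 30.0 kPa, V = 127 L, T = 223 K.
Step 2 — Isothermal: T stays 223 K; PV = const ⇒ V₂ = 535 L, P₂ = 7.13 kPa.
ΔU = 0 (ideal gas, T constant).
W = nRT ln(V₂/V₁) = 2.06×8.314×223×ln(4.20) = 5470 J.
Q = ΔU + W = 5470 J.
Net over both steps: W = 16300 J, Q = 5470 J, ΔU = -10800 J.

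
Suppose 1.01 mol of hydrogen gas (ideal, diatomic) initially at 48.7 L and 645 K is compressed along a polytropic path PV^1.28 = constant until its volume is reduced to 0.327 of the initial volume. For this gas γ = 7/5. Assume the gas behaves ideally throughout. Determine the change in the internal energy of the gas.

P₁ = nRT₁/V₁ = 1.01×8.314×645/48.7 = 111 kPa.
Polytropic n=1.28: T₂ = T₁(V₁/V₂)^(n−1) = 645×(3.06)^0.28 = 882 K; P₂ = P₁(V₁/V₂)^n = 465 kPa.
For an ideal gas ΔU = nCvΔT with Cv = (5/2)R = 20.8 J/(mol·K).
ΔU = 1.01×20.8×(882−645) = 4980 J.

4980 J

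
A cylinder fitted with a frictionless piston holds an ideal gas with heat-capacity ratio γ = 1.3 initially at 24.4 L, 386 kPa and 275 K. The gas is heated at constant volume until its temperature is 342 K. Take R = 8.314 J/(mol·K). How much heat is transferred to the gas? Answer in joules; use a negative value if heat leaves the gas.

n = P₁V₁/(RT₁) = 386×24.4/(8.314×275) = 4.12 mol.
Isochoric: V stays 24.4 L; P/T = const ⇒ T₂ = 342 K, P₂ = 480 kPa.
W = 0 (no volume change).
ΔU = nCvΔT = 4.12×27.7×(342−275) = 7650 J.
Q = ΔU = 7650 J.

7650 J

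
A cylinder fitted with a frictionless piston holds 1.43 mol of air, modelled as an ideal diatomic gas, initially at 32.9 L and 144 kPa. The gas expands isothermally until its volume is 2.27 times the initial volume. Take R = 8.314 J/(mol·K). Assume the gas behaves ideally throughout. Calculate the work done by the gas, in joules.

3880 J

T₁ = P₁V₁/(nR) = 144×32.9/(1.43×8.314) = 398 K.
Isothermal: T stays 398 K; PV = const ⇒ V₂ = 74.7 L, P₂ = 63.4 kPa.
W = nRT ln(V₂/V₁) = 1.43×8.314×398×ln(2.27) = 3880 J.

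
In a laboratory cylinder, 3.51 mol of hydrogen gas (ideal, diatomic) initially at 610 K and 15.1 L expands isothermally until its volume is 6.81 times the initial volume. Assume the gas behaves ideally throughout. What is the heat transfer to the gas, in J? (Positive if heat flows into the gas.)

34100 J

P₁ = nRT₁/V₁ = 3.51×8.314×610/15.1 = 1180 kPa.
Isothermal: T stays 610 K; PV = const ⇒ V₂ = 103 L, P₂ = 173 kPa.
ΔU = 0 (ideal gas, T constant).
W = nRT ln(V₂/V₁) = 3.51×8.314×610×ln(6.81) = 34100 J.
Q = ΔU + W = 34100 J.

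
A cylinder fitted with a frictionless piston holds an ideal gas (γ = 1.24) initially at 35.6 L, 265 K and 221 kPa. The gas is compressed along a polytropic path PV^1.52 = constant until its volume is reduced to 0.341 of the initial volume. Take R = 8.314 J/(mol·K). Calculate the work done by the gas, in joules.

n = P₁V₁/(RT₁) = 221×35.6/(8.314×265) = 3.57 mol.
Polytropic n=1.52: T₂ = T₁(V₁/V₂)^(n−1) = 265×(2.93)^0.52 = 464 K; P₂ = P₁(V₁/V₂)^n = 1130 kPa.
W = (P₁V₁−P₂V₂)/(n−1) = (221×35.6−1130×12.1)/0.52 = -11300 J.

-11300 J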